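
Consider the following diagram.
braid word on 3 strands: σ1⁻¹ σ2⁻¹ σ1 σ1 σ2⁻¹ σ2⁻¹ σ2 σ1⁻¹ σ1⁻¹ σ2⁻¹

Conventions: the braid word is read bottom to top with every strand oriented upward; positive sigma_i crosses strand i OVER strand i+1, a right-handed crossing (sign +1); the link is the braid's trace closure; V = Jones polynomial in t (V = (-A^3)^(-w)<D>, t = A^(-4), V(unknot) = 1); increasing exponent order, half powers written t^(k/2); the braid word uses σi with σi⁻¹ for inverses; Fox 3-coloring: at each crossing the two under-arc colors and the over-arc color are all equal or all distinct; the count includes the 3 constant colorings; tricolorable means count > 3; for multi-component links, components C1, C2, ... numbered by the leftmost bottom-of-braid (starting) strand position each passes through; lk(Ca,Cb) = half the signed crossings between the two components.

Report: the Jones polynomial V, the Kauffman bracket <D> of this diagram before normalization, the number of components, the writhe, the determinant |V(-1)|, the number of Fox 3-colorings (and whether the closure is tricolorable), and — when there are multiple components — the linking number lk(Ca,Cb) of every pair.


V(t) = -t^-6 + t^-5 - t^-4 + 2t^-3 - t^-2 + t^-1
bracket: A^-8 - A^-4 + 2 - A^4 + A^8 - A^12, w = -4
1 component, writhe -4, over 10 crossings
det 7, colorings 3 of 3^10 — not tricolorable
observation: V spans 5 powers of t: at least 5 crossings in any diagram


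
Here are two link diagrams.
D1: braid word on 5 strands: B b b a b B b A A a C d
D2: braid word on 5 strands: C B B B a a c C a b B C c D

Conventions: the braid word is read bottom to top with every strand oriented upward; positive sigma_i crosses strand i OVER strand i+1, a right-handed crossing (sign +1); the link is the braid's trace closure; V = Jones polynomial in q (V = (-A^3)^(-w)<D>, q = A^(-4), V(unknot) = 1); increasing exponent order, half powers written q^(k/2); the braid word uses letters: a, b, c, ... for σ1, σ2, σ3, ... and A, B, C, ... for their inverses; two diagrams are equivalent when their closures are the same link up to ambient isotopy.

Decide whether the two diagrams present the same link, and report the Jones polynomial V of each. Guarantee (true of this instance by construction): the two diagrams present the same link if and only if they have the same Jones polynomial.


same link: no
V(D1) = 1  [12 crossings, <D> = A^6, w = +2]
V(D2) = -q^-3 + q^-2 - q^-1 + 3 - q + q^2 - q^3  (w -2, c 14, <D> = -A^-18 + A^-14 - A^-10 + 3A^-6 - A^-2 + A^2 - A^6)
note: V(q) takes 2 values over 2 diagrams, fixing the grouping


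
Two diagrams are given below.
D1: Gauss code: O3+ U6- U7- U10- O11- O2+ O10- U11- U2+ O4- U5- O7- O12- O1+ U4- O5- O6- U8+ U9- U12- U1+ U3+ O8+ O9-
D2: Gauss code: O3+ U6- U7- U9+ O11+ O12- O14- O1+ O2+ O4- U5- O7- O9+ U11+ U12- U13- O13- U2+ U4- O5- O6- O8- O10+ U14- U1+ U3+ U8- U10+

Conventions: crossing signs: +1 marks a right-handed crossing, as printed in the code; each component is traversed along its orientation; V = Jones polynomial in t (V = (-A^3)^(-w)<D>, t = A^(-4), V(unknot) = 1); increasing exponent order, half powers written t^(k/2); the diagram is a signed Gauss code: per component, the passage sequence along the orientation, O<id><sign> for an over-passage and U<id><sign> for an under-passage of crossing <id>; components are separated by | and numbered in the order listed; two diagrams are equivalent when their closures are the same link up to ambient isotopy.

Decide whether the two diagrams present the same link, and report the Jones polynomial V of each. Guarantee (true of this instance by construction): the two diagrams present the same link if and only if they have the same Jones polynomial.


equivalent: no
D1 (bracket A^-8 + 1 - A^4; 12 crossings at w = -4): V = -t^-4 + t^-3 + t^-1
D2 (bracket A^-6; 14 crossings at w = -2): V = 1
key observation: comparing 2 Jones polynomials yields 2 groups


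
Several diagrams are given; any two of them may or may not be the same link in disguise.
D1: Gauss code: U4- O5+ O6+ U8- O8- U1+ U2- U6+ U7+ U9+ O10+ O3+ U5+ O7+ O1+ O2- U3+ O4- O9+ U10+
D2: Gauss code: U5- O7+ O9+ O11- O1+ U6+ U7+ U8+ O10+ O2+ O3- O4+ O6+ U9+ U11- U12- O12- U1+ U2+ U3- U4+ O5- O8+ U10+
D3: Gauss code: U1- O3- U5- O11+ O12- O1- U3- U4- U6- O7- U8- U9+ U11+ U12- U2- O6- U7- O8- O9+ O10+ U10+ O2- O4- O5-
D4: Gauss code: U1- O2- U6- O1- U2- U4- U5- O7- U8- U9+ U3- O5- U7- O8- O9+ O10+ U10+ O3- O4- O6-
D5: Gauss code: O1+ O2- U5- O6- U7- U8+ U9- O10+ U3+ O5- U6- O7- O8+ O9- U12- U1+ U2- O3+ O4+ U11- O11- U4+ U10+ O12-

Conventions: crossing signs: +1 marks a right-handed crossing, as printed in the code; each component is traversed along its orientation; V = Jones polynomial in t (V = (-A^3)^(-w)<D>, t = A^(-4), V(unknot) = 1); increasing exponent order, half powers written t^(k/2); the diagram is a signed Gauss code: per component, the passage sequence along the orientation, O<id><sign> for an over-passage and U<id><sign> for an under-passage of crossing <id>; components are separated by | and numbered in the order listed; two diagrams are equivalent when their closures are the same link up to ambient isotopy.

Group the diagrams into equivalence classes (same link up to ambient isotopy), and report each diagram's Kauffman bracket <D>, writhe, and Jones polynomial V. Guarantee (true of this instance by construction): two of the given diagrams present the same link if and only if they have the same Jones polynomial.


equivalence classes: {D1, D2} | {D3, D4} | {D5}
D1 (bracket -A^-12 + A^-8 - A^-4 + 2 - A^4 + A^8; 10 crossings at w = +4): V = t - t^2 + 2t^3 - t^4 + t^5 - t^6
V(D2) = t - t^2 + 2t^3 - t^4 + t^5 - t^6  (w +4, c 12, <D> = -A^-12 + A^-8 - A^-4 + 2 - A^4 + A^8)
D3 (bracket A^-10 + 2A^-2 - 2A^2 + A^6 - 2A^10 + A^14; 12 crossings at w = -6): V = t^-8 - 2t^-7 + t^-6 - 2t^-5 + 2t^-4 + t^-2
D4 (bracket A^-10 + 2A^-2 - 2A^2 + A^6 - 2A^10 + A^14; 10 crossings at w = -6): V = t^-8 - 2t^-7 + t^-6 - 2t^-5 + 2t^-4 + t^-2
V(D5) = t^-5 - 2t^-4 + 2t^-3 - 2t^-2 + 2t^-1 - 1 + t  [12 crossings, <D> = A^-10 - A^-6 + 2A^-2 - 2A^2 + 2A^6 - 2A^10 + A^14, w = -2]
observation: V(t) takes 3 values over 5 diagrams, fixing the grouping


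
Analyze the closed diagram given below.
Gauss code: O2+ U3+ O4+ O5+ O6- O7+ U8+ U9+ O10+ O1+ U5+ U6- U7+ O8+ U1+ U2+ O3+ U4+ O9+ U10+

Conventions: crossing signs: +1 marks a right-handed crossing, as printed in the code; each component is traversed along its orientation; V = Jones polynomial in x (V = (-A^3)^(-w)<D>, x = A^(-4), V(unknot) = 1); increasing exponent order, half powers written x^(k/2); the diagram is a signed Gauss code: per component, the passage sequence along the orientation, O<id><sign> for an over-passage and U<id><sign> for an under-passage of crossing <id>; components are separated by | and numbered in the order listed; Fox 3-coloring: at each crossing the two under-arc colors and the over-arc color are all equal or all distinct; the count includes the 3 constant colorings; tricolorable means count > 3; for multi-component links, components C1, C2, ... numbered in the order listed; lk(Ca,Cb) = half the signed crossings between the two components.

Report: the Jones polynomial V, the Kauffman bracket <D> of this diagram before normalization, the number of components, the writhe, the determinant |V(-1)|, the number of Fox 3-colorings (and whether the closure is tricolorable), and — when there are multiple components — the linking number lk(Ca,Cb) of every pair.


V = x^3 + x^5 - x^8
<D> = -A^-8 + A^4 + A^12 (w = +8)
1 component over 10 crossings, w = +8
9 Fox colorings among 3^10, |V(-1)| = 3: tricolorable
why: the span of V is 5, forcing >= 5 crossings in any diagram


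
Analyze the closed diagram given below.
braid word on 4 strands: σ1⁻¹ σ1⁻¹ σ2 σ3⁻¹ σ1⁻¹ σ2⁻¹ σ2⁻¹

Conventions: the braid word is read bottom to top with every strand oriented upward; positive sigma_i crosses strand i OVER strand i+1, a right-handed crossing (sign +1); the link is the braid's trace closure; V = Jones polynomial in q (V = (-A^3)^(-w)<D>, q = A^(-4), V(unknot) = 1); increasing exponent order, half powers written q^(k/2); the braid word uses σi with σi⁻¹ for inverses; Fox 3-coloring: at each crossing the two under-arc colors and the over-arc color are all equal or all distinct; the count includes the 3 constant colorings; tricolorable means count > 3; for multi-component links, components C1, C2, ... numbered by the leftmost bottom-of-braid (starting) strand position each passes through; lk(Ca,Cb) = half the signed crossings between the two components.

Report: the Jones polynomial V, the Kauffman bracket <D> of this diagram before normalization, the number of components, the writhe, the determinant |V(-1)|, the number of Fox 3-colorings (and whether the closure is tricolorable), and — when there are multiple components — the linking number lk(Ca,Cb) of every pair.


V = -q^-6 + q^-5 - q^-4 + 2q^-3 - q^-2 + q^-1
<D> = -A^-11 + A^-7 - 2A^-3 + A - A^5 + A^9 (w = -5)
1 component over 7 crossings, w = -5
3 Fox colorings among 3^7, |V(-1)| = 7: not tricolorable
why: |V(-1)| = 7: so not tricolorable, since 3 does not divide 7


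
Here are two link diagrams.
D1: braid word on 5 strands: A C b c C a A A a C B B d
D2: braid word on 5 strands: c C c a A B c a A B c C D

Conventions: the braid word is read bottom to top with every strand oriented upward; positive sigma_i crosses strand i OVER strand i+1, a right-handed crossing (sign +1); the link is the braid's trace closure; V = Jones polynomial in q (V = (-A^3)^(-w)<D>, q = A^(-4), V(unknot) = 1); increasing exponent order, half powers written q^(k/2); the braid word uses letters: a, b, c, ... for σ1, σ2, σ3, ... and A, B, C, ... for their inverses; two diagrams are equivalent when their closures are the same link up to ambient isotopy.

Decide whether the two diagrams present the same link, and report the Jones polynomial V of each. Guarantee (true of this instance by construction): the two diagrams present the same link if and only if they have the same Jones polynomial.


equivalent: no
V(D1) = -q^(-9/2) - q^(-5/2) + q^(-3/2) - q^(-1/2)  (w -3, c 13, <D> = A^-7 - A^-3 + A + A^9)
V(D2) = -q^(-5/2) - q^(5/2)  (w -1, c 13, <D> = A^-13 + A^7)
why: 2 values of V(q) split the 2 diagrams


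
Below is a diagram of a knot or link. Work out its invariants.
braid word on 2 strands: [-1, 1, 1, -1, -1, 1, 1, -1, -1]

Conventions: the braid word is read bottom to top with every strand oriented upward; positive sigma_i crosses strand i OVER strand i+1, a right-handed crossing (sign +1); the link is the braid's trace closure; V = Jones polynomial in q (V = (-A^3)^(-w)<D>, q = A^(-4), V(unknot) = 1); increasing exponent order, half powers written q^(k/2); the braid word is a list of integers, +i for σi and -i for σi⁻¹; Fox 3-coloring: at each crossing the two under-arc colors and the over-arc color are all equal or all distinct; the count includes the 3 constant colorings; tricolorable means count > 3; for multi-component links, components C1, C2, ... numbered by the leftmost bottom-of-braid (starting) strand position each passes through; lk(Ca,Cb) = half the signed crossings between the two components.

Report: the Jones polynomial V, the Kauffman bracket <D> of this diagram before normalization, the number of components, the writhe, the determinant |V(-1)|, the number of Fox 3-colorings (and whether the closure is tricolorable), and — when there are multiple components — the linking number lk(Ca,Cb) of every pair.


V(q) = 1
bracket: -A^-3, w = -1
1 component, writhe -1, over 9 crossings
det 1, colorings 3 of 3^9 — not tricolorable
observation: inverse pairs cancel, leaving σ1⁻¹


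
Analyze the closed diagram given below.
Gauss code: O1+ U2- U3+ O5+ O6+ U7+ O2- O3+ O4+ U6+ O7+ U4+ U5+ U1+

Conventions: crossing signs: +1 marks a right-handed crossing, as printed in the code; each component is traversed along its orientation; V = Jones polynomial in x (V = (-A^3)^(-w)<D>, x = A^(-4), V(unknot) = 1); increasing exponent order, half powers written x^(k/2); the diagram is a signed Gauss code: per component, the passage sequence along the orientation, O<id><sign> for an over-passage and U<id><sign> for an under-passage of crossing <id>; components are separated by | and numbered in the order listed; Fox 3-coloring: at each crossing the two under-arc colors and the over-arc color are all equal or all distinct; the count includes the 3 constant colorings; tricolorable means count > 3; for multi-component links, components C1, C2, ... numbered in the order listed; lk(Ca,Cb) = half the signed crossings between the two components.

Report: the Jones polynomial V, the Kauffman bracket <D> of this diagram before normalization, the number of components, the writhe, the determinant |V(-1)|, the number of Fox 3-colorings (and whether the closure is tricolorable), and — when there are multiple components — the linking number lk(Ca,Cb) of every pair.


V = x + x^3 - x^4
<D> = A^-1 - A^3 - A^11 (w = +5)
1 component over 7 crossings, w = +5
9 Fox colorings among 3^7, |V(-1)| = 3: tricolorable
why: the span of V is 3, forcing >= 3 crossings in any diagram


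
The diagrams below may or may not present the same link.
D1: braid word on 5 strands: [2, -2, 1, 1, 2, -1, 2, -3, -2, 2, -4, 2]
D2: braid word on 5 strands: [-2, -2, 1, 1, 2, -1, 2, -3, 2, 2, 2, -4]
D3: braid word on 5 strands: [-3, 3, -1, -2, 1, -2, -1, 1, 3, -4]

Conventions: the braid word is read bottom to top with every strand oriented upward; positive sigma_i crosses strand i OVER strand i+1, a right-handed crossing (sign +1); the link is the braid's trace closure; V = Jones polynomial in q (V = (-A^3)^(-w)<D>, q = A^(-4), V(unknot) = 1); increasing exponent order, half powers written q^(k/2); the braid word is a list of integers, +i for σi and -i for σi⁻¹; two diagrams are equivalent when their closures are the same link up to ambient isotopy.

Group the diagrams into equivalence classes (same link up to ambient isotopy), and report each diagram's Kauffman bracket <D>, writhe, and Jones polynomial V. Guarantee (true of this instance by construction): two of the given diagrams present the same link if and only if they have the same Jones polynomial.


classes: {D1, D2} | {D3}
V(D1) = q - q^2 + 2q^3 - q^4 + q^5 - q^6  [12 crossings, <D> = -A^-18 + A^-14 - A^-10 + 2A^-6 - A^-2 + A^2, w = +2]
D2 (bracket -A^-18 + A^-14 - A^-10 + 2A^-6 - A^-2 + A^2; 12 crossings at w = +2): V = q - q^2 + 2q^3 - q^4 + q^5 - q^6
V(D3) = 1  (w -2, c 10, <D> = A^-6)
insight: comparing 3 Jones polynomials yields 2 groups


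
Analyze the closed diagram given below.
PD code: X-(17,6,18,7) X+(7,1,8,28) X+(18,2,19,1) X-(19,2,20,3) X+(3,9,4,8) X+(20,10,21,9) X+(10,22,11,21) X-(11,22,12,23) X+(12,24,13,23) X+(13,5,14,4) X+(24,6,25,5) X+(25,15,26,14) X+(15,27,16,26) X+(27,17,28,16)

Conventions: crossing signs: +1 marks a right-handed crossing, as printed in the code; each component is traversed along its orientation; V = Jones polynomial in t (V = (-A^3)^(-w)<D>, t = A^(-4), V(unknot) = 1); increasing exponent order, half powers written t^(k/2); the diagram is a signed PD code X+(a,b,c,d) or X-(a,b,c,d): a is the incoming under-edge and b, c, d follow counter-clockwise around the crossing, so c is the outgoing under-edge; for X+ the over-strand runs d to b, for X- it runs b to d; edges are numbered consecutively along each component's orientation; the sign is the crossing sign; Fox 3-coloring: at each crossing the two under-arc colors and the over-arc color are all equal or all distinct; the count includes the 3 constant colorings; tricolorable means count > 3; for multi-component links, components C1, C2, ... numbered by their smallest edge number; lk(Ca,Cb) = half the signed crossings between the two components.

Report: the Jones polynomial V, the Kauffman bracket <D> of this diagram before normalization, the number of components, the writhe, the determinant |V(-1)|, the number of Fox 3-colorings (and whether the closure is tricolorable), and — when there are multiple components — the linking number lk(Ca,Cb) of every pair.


V = t^3 + 2t^5 - 2t^6 + 2t^7 - 3t^8 + 2t^9 - 2t^10 + t^11
<D> = A^-20 - 2A^-16 + 2A^-12 - 3A^-8 + 2A^-4 - 2 + 2A^4 + A^12 (w = +8)
1 component over 14 crossings, w = +8
9 Fox colorings among 3^14, |V(-1)| = 15: tricolorable
why: w = +8 (over 14 crossings) is diagram-only; (-A^3)^(-8) removes it from V


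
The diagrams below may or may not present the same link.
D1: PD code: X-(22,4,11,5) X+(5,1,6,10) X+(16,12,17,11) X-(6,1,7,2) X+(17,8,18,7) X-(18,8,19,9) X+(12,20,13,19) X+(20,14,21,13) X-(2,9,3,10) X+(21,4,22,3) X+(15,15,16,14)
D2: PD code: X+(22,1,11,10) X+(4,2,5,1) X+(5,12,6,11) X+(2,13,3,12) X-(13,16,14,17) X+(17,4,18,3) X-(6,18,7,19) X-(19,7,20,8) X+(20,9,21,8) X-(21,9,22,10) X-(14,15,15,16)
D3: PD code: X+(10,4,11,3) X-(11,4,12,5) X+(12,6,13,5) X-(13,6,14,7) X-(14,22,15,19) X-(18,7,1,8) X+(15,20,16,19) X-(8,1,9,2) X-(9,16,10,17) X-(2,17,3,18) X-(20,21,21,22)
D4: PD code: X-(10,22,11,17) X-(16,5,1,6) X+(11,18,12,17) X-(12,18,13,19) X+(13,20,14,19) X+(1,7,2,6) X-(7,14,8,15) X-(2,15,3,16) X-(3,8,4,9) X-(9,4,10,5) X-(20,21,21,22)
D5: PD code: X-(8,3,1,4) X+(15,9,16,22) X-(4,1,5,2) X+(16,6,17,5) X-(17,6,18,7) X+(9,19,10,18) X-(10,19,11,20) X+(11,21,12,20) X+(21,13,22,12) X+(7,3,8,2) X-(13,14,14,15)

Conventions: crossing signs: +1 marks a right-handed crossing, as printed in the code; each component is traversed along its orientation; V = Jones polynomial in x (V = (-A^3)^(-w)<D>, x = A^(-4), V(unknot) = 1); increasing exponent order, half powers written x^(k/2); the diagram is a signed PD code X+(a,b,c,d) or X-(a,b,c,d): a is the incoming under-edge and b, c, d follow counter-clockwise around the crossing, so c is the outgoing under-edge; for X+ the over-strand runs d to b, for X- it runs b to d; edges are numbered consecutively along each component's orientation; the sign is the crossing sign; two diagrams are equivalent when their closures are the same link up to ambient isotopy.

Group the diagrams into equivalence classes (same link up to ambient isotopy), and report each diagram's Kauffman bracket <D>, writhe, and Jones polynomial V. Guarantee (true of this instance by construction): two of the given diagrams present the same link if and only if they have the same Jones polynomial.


classes: {D1, D5} | {D2} | {D3, D4}
V(D1) = -x^(1/2) - x^(3/2) - x^(5/2) + x^(9/2)  [11 crossings, <D> = -A^-9 + A^-1 + A^3 + A^7, w = +3]
V(D2) = -x^(1/2) - x^(5/2)  [11 crossings, <D> = A^-7 + A, w = +1]
V(D3) = x^(-9/2) - x^(-5/2) - x^(-3/2) - x^(-1/2)  [11 crossings, <D> = A^-13 + A^-9 + A^-5 - A^3, w = -5]
V(D4) = x^(-9/2) - x^(-5/2) - x^(-3/2) - x^(-1/2)  (w -5, c 11, <D> = A^-13 + A^-9 + A^-5 - A^3)
D5 (bracket -A^-15 + A^-7 + A^-3 + A; 11 crossings at w = +1): V = -x^(1/2) - x^(3/2) - x^(5/2) + x^(9/2)
note: 3 values of V(x) split the 5 diagrams


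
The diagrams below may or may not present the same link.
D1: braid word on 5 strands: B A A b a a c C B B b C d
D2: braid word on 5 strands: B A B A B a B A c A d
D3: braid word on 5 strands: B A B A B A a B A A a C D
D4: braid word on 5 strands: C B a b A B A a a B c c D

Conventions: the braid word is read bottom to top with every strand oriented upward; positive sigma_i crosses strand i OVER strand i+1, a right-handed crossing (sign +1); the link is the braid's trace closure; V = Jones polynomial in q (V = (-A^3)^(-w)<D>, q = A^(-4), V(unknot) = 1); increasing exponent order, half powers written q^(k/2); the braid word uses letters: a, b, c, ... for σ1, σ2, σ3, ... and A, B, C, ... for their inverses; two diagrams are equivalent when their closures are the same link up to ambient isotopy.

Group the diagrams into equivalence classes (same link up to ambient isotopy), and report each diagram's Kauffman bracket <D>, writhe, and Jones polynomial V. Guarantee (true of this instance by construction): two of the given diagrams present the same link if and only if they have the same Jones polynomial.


classes: {D1} | {D2, D3} | {D4}
V(D1) = q^(-7/2) - 2q^(-5/2) + q^(-3/2) - 2q^(-1/2) + q^(1/2) - q^(3/2)  [13 crossings, <D> = A^-9 - A^-5 + 2A^-1 - A^3 + 2A^7 - A^11, w = -1]
V(D2) = q^(-15/2) - q^(-13/2) - q^(-9/2) - q^(-5/2)  (w -5, c 11, <D> = A^-5 + A^3 + A^11 - A^15)
D3 (bracket A^-17 + A^-9 + A^-1 - A^3; 13 crossings at w = -9): V = q^(-15/2) - q^(-13/2) - q^(-9/2) - q^(-5/2)
D4 (bracket A^-9 + 2A^-1 - A^3 + A^7 - A^11; 13 crossings at w = -1): V = q^(-7/2) - q^(-5/2) + q^(-3/2) - 2q^(-1/2) - q^(3/2)
insight: 3 values of V(q) split the 4 diagrams


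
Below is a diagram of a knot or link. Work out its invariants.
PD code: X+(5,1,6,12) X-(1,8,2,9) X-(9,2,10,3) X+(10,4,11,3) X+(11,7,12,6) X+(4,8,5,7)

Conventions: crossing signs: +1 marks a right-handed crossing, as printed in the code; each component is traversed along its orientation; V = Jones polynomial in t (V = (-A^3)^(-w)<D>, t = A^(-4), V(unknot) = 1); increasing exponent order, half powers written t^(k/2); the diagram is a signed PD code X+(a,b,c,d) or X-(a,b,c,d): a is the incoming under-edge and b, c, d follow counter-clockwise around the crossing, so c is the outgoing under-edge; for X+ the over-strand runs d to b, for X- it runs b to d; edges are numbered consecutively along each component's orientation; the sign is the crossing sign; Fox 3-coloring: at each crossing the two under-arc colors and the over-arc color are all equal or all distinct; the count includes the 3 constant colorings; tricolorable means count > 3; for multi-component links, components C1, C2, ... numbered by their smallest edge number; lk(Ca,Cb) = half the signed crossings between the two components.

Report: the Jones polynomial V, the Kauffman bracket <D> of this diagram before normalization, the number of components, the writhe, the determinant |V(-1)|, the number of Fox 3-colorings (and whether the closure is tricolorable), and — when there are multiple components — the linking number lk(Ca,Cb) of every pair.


V(t) = 1
bracket: A^6, w = +2
1 component, writhe +2, over 6 crossings
det 1, colorings 3 of 3^6 — not tricolorable
observation: det 1 = |V(-1)|; not divisible by 3, so not tricolorable


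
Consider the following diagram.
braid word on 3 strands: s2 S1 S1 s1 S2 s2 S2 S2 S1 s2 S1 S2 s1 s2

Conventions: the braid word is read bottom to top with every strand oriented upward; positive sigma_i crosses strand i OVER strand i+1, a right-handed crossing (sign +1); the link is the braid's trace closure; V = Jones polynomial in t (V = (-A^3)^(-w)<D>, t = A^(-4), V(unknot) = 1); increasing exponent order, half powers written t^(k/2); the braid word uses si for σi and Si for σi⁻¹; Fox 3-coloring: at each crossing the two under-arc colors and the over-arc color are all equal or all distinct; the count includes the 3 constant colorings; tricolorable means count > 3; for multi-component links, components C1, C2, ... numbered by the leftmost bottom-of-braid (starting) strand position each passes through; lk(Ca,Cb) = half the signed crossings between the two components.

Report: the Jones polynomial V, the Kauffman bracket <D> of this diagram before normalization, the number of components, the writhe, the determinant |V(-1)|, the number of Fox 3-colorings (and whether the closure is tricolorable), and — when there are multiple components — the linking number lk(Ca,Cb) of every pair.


V = -t^-5 + t^-4 - t^-3 + 2t^-2 - t^-1 + 2 - t
<D> = -A^-10 + 2A^-6 - A^-2 + 2A^2 - A^6 + A^10 - A^14 (w = -2)
1 component over 14 crossings, w = -2
9 Fox colorings among 3^14, |V(-1)| = 9: tricolorable
why: V spans 6 powers of t: at least 6 crossings in any diagram


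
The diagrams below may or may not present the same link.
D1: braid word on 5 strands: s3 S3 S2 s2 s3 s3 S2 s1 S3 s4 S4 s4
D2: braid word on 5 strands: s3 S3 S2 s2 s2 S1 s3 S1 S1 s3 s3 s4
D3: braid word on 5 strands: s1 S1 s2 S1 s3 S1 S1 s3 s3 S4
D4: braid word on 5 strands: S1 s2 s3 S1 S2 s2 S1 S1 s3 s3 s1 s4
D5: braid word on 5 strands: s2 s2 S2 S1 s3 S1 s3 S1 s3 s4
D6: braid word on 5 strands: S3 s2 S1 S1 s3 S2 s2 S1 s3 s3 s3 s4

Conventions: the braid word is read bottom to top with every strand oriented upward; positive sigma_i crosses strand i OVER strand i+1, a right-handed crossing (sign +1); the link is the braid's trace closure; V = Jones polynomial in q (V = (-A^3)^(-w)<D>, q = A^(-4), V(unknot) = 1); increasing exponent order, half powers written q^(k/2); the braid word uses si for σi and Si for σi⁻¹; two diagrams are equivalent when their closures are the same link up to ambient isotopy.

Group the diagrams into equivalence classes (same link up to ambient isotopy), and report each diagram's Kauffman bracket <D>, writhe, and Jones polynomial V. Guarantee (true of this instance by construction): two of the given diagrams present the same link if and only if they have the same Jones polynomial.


classes: {D1} | {D2, D3, D4, D5, D6}
V(D1) = 1  [12 crossings, <D> = A^6, w = +2]
D2 (bracket -A^-6 + A^-2 - A^2 + 3A^6 - A^10 + A^14 - A^18; 12 crossings at w = +2): V = -q^-3 + q^-2 - q^-1 + 3 - q + q^2 - q^3
D3 (bracket -A^-12 + A^-8 - A^-4 + 3 - A^4 + A^8 - A^12; 10 crossings at w = 0): V = -q^-3 + q^-2 - q^-1 + 3 - q + q^2 - q^3
V(D4) = -q^-3 + q^-2 - q^-1 + 3 - q + q^2 - q^3  [12 crossings, <D> = -A^-6 + A^-2 - A^2 + 3A^6 - A^10 + A^14 - A^18, w = +2]
V(D5) = -q^-3 + q^-2 - q^-1 + 3 - q + q^2 - q^3  [10 crossings, <D> = -A^-6 + A^-2 - A^2 + 3A^6 - A^10 + A^14 - A^18, w = +2]
D6 (bracket -A^-6 + A^-2 - A^2 + 3A^6 - A^10 + A^14 - A^18; 12 crossings at w = +2): V = -q^-3 + q^-2 - q^-1 + 3 - q + q^2 - q^3
note: comparing 6 Jones polynomials yields 2 groups


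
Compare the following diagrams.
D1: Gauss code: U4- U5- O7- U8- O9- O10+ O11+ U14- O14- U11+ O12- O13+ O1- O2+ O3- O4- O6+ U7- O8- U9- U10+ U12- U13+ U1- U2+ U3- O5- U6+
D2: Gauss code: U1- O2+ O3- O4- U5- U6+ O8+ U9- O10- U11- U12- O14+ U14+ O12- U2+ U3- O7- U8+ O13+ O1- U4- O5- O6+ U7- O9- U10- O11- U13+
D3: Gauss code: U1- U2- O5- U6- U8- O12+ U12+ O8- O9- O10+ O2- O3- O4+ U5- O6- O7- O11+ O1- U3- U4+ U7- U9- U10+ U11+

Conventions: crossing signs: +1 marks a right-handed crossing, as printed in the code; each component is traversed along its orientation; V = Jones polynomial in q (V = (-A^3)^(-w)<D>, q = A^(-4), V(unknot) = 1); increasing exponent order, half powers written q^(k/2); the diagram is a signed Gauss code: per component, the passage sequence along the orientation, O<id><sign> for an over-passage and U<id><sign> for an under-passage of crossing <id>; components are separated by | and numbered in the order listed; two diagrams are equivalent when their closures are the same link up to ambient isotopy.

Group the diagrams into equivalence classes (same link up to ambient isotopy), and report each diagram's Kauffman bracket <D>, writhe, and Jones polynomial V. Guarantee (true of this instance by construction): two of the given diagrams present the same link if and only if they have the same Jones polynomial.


equivalence classes: {D1, D2, D3}
D1 (bracket A^-8 + 1 - A^4; 14 crossings at w = -4): V = -q^-4 + q^-3 + q^-1
V(D2) = -q^-4 + q^-3 + q^-1  (w -4, c 14, <D> = A^-8 + 1 - A^4)
D3 (bracket A^-8 + 1 - A^4; 12 crossings at w = -4): V = -q^-4 + q^-3 + q^-1
key observation: all 3 diagrams share one V(q), hence one class


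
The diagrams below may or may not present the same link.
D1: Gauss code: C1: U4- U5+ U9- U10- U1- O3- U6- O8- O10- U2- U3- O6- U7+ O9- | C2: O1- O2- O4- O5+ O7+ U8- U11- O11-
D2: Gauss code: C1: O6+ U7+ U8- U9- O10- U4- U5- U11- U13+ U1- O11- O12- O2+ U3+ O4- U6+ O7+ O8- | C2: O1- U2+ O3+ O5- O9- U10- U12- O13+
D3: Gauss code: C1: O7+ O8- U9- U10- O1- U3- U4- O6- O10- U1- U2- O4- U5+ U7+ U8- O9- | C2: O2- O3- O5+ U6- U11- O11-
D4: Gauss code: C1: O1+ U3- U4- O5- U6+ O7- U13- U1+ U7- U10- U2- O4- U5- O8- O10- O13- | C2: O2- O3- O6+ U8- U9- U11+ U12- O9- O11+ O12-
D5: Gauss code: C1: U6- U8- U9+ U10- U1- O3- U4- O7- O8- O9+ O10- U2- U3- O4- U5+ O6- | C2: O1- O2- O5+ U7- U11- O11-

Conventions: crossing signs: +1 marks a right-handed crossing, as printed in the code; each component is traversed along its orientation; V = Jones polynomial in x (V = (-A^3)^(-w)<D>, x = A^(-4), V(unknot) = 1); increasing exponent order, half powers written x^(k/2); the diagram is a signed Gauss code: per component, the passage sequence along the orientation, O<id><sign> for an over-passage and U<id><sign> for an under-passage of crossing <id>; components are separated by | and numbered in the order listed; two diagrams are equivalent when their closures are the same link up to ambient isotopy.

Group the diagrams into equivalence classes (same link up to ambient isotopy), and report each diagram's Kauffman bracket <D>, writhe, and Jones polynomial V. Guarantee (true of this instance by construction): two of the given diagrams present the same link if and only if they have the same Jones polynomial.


grouping into links: {D1, D3, D4, D5} | {D2}
V(D1) = x^(-13/2) - x^(-11/2) + x^(-9/2) - 2x^(-7/2) - x^(-3/2)  (w -7, c 11, <D> = A^-15 + 2A^-7 - A^-3 + A - A^5)
V(D2) = -x^(-5/2) - x^(-1/2)  (w -3, c 13, <D> = A^-7 + A)
D3 (bracket A^-15 + 2A^-7 - A^-3 + A - A^5; 11 crossings at w = -7): V = x^(-13/2) - x^(-11/2) + x^(-9/2) - 2x^(-7/2) - x^(-3/2)
V(D4) = x^(-13/2) - x^(-11/2) + x^(-9/2) - 2x^(-7/2) - x^(-3/2)  (w -7, c 13, <D> = A^-15 + 2A^-7 - A^-3 + A - A^5)
V(D5) = x^(-13/2) - x^(-11/2) + x^(-9/2) - 2x^(-7/2) - x^(-3/2)  (w -7, c 11, <D> = A^-15 + 2A^-7 - A^-3 + A - A^5)
why: V(x) takes 2 values over 5 diagrams, fixing the grouping


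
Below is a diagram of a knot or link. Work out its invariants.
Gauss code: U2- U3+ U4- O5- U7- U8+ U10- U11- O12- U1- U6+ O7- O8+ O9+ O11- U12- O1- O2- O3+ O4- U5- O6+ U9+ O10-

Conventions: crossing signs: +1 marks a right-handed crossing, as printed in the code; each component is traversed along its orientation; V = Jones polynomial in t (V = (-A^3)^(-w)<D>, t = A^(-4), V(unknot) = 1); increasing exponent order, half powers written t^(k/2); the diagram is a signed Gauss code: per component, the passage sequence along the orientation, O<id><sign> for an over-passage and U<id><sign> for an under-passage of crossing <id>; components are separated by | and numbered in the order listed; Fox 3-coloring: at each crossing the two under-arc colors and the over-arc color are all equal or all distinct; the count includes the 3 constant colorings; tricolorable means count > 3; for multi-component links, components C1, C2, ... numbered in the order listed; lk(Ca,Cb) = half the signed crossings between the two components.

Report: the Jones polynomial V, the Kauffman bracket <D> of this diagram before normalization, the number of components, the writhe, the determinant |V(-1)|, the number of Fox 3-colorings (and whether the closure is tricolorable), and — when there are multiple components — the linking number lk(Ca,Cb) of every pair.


Jones polynomial: V(t) = t^-7 - 2t^-6 + 2t^-5 - 3t^-4 + 3t^-3 - 2t^-2 + 2t^-1
<D> = 2A^-8 - 2A^-4 + 3 - 3A^4 + 2A^8 - 2A^12 + A^16; writhe -4
components 1, writhe -4 (12 crossings)
3-colorings: 9 of 3^12, det 15 — tricolorable
note: w = -4 shifts under R1 moves; the (-A^3)^(4) factor cancels that in V


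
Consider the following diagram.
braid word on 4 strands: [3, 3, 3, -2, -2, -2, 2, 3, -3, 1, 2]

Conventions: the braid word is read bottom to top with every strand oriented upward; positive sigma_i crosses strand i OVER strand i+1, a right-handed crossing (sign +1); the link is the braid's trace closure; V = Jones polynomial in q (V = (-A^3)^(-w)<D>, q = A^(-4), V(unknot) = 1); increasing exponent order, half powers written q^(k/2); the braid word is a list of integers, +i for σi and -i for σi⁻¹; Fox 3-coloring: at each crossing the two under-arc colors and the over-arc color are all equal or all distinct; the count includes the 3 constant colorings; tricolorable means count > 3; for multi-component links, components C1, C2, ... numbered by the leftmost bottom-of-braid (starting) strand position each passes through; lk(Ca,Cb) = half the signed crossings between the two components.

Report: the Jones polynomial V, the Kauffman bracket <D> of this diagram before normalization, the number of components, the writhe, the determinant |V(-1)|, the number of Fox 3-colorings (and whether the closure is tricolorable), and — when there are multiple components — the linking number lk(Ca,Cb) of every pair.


V(q) = q + q^3 - q^4
bracket: A^-7 - A^-3 - A^5, w = +3
1 component, writhe +3, over 11 crossings
det 3, colorings 9 of 3^11 — tricolorable
observation: |V(-1)| = 3: so tricolorable, since 3 divides 3


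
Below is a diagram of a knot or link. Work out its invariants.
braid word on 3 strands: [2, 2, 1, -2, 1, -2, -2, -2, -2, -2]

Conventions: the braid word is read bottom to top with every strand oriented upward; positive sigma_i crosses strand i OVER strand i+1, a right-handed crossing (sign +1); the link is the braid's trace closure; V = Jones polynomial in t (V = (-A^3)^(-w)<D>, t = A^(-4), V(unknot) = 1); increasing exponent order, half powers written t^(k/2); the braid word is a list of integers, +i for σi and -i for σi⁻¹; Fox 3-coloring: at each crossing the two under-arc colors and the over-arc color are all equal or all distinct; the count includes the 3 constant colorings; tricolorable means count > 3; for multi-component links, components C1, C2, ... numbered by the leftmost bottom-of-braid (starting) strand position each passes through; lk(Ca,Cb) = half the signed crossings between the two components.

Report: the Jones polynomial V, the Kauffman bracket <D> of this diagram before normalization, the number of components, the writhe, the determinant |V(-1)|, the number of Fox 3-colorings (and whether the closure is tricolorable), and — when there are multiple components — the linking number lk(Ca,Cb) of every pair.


V = t^-5 - 2t^-4 + 2t^-3 - 2t^-2 + 2t^-1 - 1 + t
<D> = A^-10 - A^-6 + 2A^-2 - 2A^2 + 2A^6 - 2A^10 + A^14 (w = -2)
1 component over 10 crossings, w = -2
3 Fox colorings among 3^10, |V(-1)| = 11: not tricolorable
why: w = -2 shifts under R1 moves; the (-A^3)^(2) factor cancels that in V


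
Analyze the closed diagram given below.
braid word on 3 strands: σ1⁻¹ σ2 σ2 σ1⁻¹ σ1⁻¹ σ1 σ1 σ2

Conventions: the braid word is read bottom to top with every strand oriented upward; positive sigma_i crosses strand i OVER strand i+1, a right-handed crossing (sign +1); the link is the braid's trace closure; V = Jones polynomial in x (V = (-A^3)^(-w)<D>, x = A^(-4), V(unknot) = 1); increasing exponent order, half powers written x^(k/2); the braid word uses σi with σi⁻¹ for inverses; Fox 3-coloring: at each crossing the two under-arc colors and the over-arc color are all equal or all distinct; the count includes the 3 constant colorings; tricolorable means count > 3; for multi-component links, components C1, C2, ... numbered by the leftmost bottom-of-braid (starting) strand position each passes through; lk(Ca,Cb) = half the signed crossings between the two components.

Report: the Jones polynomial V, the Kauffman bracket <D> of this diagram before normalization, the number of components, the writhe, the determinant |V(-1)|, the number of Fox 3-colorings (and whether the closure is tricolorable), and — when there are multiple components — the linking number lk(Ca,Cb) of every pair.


V = x + x^3 - x^4
<D> = -A^-10 + A^-6 + A^2 (w = +2)
1 component over 8 crossings, w = +2
9 Fox colorings among 3^8, |V(-1)| = 3: tricolorable
why: the word shrinks to σ1⁻¹ σ2 σ2 σ2 after cancelling


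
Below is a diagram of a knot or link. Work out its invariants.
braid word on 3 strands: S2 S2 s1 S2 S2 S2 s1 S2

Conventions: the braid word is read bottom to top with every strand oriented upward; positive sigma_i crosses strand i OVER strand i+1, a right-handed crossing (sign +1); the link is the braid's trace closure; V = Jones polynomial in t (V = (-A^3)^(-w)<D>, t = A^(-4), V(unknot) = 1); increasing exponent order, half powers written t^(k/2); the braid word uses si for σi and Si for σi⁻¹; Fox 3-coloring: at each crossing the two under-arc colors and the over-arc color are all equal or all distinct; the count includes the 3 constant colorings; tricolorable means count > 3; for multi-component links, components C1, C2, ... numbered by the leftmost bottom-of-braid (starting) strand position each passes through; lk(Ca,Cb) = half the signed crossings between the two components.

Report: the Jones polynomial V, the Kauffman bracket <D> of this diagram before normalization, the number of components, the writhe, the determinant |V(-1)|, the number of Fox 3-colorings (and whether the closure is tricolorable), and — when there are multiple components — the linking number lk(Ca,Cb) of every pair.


Jones polynomial: V(t) = t^-8 - 2t^-7 + 3t^-6 - 4t^-5 + 3t^-4 - 3t^-3 + 3t^-2 - t^-1 + 1
<D> = A^-12 - A^-8 + 3A^-4 - 3 + 3A^4 - 4A^8 + 3A^12 - 2A^16 + A^20; writhe -4
components 1, writhe -4 (8 crossings)
3-colorings: 9 of 3^8, det 21 — tricolorable
note: w = -4 shifts under R1 moves; the (-A^3)^(4) factor cancels that in V


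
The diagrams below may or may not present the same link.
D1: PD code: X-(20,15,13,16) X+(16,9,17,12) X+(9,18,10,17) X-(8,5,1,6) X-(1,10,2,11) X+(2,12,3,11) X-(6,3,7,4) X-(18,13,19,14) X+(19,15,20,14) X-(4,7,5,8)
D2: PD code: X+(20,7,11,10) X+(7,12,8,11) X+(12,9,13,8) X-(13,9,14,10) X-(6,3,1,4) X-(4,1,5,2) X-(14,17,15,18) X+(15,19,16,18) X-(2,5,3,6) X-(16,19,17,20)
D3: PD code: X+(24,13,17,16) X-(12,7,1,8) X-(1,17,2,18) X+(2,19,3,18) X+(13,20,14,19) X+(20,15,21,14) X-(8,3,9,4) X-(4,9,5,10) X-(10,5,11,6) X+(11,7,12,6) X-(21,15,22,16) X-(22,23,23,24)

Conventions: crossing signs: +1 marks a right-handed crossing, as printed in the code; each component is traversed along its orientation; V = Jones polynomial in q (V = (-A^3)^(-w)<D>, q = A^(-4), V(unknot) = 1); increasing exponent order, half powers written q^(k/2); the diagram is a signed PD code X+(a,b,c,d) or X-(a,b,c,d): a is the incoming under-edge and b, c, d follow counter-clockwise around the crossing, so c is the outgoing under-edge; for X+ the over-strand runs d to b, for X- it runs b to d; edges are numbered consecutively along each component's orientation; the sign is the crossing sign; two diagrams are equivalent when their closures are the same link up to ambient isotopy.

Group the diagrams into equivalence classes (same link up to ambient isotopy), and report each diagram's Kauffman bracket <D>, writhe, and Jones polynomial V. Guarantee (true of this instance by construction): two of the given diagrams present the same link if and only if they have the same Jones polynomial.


grouping into links: {D1, D2, D3}
V(D1) = -q^-4 + q^-1 + 2 + q + q^2  (w -2, c 10, <D> = A^-14 + A^-10 + 2A^-6 + A^-2 - A^10)
D2 (bracket A^-14 + A^-10 + 2A^-6 + A^-2 - A^10; 10 crossings at w = -2): V = -q^-4 + q^-1 + 2 + q + q^2
D3 (bracket A^-14 + A^-10 + 2A^-6 + A^-2 - A^10; 12 crossings at w = -2): V = -q^-4 + q^-1 + 2 + q + q^2
why: one V(q) for all 3 diagrams — one class (guaranteed)


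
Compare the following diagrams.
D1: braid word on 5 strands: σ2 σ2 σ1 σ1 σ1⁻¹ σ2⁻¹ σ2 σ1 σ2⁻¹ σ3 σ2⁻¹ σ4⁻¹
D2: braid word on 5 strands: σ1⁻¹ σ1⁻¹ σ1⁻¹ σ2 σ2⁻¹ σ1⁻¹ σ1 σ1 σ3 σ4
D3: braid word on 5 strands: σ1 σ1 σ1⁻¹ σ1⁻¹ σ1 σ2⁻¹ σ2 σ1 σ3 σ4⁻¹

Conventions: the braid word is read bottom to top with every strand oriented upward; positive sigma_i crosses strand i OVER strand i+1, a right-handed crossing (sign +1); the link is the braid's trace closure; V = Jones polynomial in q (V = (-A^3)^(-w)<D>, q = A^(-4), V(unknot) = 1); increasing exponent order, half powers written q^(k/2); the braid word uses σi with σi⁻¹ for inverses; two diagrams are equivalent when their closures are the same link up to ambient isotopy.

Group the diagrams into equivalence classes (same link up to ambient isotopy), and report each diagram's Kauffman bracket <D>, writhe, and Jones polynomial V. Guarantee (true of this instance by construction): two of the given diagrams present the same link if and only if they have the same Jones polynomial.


equivalence classes: {D1, D3} | {D2}
D1 (bracket A^-6 + A^-2 + A^2 + A^6; 12 crossings at w = +2): V = 1 + q + q^2 + q^3
V(D2) = q^-3 + q^-2 + q^-1 + 1  (w 0, c 10, <D> = 1 + A^4 + A^8 + A^12)
D3 (bracket A^-6 + A^-2 + A^2 + A^6; 10 crossings at w = +2): V = 1 + q + q^2 + q^3
key observation: 2 values of V(q) split the 3 diagrams
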